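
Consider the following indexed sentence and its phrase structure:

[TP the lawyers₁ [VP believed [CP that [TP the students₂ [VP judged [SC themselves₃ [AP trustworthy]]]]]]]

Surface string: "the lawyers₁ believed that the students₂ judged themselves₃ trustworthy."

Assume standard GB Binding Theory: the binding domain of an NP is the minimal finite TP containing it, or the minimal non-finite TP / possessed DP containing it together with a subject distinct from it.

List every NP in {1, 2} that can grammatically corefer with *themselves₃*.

{2}

*themselves* is an anaphor, so Principle A applies: it must be bound in its binding domain.
Binding domain of *themselves₃*: the embedded TP, whose subject is the students₂.
*the lawyers₁* c-commands the anaphor but is outside its binding domain → cannot satisfy Principle A.
*the students₂* c-commands the anaphor within its binding domain → licit binder.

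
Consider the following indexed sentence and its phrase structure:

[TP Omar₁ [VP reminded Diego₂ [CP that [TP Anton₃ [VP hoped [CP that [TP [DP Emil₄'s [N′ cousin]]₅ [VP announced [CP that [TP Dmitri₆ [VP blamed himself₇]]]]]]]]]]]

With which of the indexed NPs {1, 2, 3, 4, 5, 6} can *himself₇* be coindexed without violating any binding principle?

*himself* is an anaphor, so Principle A applies: it must be bound in its binding domain.
Binding domain of *himself₇*: the embedded TP, whose subject is Dmitri₆.
*Omar₁* c-commands the anaphor but is outside its binding domain → cannot satisfy Principle A.
*Diego₂* c-commands the anaphor but is outside its binding domain → cannot satisfy Principle A.
*Anton₃* c-commands the anaphor but is outside its binding domain → cannot satisfy Principle A.
*Emil₄* does not c-command the anaphor → cannot bind it.
*[Emil₄'s cousin]₅* c-commands the anaphor but is outside its binding domain → cannot satisfy Principle A.
*Dmitri₆* c-commands the anaphor within its binding domain → licit binder.

{6}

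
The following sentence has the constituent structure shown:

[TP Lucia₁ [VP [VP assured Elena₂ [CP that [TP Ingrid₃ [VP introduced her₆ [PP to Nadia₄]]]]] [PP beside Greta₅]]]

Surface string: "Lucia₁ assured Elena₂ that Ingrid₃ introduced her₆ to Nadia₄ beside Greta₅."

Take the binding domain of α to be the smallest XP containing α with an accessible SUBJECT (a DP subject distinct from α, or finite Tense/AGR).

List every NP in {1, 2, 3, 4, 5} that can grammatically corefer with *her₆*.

{1, 2, 5}

*her* is a pronoun, so Principle B applies: it must be free in its binding domain.
Binding domain of *her₆*: the embedded TP, whose subject is Ingrid₃.
*Lucia₁* c-commands the pronoun but from outside its binding domain, and is not c-commanded by it → coindexation permitted.
*Elena₂* c-commands the pronoun but from outside its binding domain, and is not c-commanded by it → coindexation permitted.
*Ingrid₃* c-commands the pronoun within its binding domain → coindexation would violate Principle B.
*Nadia₄*: the pronoun c-commands this R-expression → coindexation would violate Principle C on *Nadia₄*.
*Greta₅* and the pronoun do not c-command one another → neither Principle B nor Principle C is at stake; coindexation permitted.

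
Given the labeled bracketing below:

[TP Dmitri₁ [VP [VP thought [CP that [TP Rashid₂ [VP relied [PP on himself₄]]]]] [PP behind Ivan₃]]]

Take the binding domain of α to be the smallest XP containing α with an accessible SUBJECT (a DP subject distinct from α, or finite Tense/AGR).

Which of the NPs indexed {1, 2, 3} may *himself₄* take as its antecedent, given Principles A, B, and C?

{2}

*himself* is an anaphor, so Principle A applies: it must be bound in its binding domain.
Binding domain of *himself₄*: the embedded TP, whose subject is Rashid₂.
*Dmitri₁* c-commands the anaphor but is outside its binding domain → cannot satisfy Principle A.
*Rashid₂* c-commands the anaphor within its binding domain → licit binder.
*Ivan₃* does not c-command the anaphor → cannot bind it.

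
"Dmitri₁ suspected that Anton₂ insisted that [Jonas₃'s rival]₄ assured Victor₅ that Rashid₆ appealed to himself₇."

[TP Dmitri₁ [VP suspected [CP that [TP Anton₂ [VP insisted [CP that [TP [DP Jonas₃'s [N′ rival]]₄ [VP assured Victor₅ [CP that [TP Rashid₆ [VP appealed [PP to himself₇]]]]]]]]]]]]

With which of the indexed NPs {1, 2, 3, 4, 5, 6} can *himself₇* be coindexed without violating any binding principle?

*himself* is an anaphor, so Principle A applies: it must be bound in its binding domain.
Binding domain of *himself₇*: the embedded TP, whose subject is Rashid₆.
*Dmitri₁* c-commands the anaphor but is outside its binding domain → cannot satisfy Principle A.
*Anton₂* c-commands the anaphor but is outside its binding domain → cannot satisfy Principle A.
*Jonas₃* does not c-command the anaphor → cannot bind it.
*[Jonas₃'s rival]₄* c-commands the anaphor but is outside its binding domain → cannot satisfy Principle A.
*Victor₅* c-commands the anaphor but is outside its binding domain → cannot satisfy Principle A.
*Rashid₆* c-commands the anaphor within its binding domain → licit binder.

{6}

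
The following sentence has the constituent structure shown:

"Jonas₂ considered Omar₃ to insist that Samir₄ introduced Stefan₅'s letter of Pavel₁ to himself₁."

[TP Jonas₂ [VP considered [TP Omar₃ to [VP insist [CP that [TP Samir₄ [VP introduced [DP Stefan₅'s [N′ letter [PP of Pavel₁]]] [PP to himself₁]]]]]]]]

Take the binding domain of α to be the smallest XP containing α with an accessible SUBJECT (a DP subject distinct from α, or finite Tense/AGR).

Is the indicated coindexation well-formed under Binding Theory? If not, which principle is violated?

The two coindexed NPs are *Pavel₁* and *himself₁*.
*himself₁* is an anaphor. Principle A requires it to be bound within its binding domain — the embedded TP, whose subject is Samir₄.
Within that domain it is c-commanded by *Samir₄*, which does not share its index.
*Pavel₁* does not c-command the anaphor at all.
The anaphor is unbound in its domain → Principle A violation.

Principle A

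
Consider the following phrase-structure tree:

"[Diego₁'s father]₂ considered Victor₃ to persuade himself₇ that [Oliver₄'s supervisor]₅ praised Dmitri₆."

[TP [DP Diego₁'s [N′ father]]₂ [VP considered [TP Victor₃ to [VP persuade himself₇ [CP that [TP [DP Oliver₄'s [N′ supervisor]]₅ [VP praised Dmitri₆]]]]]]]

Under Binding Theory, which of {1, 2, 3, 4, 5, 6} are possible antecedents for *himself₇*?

*himself* is an anaphor, so Principle A applies: it must be bound in its binding domain.
Binding domain of *himself₇*: the embedded TP, whose subject is Victor₃.
*Diego₁* does not c-command the anaphor → cannot bind it.
*[Diego₁'s father]₂* c-commands the anaphor but is outside its binding domain → cannot satisfy Principle A.
*Victor₃* c-commands the anaphor within its binding domain → licit binder.
*Oliver₄* does not c-command the anaphor → cannot bind it.
*[Oliver₄'s supervisor]₅* does not c-command the anaphor → cannot bind it.
*Dmitri₆* does not c-command the anaphor → cannot bind it.

{3}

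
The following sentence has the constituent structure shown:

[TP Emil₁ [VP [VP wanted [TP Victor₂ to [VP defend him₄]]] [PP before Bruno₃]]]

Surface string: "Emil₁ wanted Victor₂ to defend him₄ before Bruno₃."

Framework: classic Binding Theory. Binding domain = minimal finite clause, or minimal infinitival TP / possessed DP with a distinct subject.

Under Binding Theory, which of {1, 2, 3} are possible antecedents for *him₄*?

*him* is a pronoun, so Principle B applies: it must be free in its binding domain.
Binding domain of *him₄*: the embedded TP, whose subject is Victor₂.
*Emil₁* c-commands the pronoun but from outside its binding domain, and is not c-commanded by it → coindexation permitted.
*Victor₂* c-commands the pronoun within its binding domain → coindexation would violate Principle B.
*Bruno₃* and the pronoun do not c-command one another → neither Principle B nor Principle C is at stake; coindexation permitted.

{1, 3}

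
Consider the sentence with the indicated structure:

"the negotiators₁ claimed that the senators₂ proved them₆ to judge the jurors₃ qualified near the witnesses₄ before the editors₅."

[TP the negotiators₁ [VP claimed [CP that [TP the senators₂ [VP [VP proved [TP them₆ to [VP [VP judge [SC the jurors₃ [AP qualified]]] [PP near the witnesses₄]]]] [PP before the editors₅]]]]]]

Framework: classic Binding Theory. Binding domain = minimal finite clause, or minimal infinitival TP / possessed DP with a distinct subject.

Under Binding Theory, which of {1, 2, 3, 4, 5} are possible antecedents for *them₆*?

{1, 5}

*them* is a pronoun, so Principle B applies: it must be free in its binding domain.
Binding domain of *them₆*: the embedded TP, whose subject is the senators₂.
*the negotiators₁* c-commands the pronoun but from outside its binding domain, and is not c-commanded by it → coindexation permitted.
*the senators₂* c-commands the pronoun within its binding domain → coindexation would violate Principle B.
*the jurors₃*: the pronoun c-commands this R-expression → coindexation would violate Principle C on *the jurors₃*.
*the witnesses₄*: the pronoun c-commands this R-expression → coindexation would violate Principle C on *the witnesses₄*.
*the editors₅* and the pronoun do not c-command one another → neither Principle B nor Principle C is at stake; coindexation permitted.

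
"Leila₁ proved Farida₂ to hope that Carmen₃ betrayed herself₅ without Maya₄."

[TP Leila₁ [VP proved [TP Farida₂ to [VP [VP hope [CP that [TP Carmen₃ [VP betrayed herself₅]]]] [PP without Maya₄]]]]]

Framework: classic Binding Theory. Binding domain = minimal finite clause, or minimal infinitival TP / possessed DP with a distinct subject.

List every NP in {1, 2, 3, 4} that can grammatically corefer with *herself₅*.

*herself* is an anaphor, so Principle A applies: it must be bound in its binding domain.
Binding domain of *herself₅*: the embedded TP, whose subject is Carmen₃.
*Leila₁* c-commands the anaphor but is outside its binding domain → cannot satisfy Principle A.
*Farida₂* c-commands the anaphor but is outside its binding domain → cannot satisfy Principle A.
*Carmen₃* c-commands the anaphor within its binding domain → licit binder.
*Maya₄* does not c-command the anaphor → cannot bind it.

{3}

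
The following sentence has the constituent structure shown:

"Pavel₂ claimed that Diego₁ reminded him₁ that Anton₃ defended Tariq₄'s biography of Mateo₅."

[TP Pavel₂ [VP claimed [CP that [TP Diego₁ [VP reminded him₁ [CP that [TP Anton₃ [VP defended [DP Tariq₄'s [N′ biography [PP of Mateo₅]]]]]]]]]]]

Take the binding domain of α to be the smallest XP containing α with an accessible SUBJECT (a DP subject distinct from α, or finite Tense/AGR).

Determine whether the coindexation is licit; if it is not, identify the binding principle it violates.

The two coindexed NPs are *Diego₁* and *him₁*.
*him₁* is a pronoun. Its binding domain is the embedded TP, whose subject is Diego₁.
*Diego₁* c-commands it within that domain and carries the same index.
The pronoun is locally bound → Principle B violation.

Principle B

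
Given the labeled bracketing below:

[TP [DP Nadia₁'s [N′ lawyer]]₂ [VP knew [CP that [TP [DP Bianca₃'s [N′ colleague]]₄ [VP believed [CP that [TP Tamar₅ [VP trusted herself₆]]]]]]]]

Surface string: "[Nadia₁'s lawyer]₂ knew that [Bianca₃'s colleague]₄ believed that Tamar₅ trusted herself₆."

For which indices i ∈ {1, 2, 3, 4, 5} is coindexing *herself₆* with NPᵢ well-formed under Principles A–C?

*herself* is an anaphor, so Principle A applies: it must be bound in its binding domain.
Binding domain of *herself₆*: the embedded TP, whose subject is Tamar₅.
*Nadia₁* does not c-command the anaphor → cannot bind it.
*[Nadia₁'s lawyer]₂* c-commands the anaphor but is outside its binding domain → cannot satisfy Principle A.
*Bianca₃* does not c-command the anaphor → cannot bind it.
*[Bianca₃'s colleague]₄* c-commands the anaphor but is outside its binding domain → cannot satisfy Principle A.
*Tamar₅* c-commands the anaphor within its binding domain → licit binder.

{5}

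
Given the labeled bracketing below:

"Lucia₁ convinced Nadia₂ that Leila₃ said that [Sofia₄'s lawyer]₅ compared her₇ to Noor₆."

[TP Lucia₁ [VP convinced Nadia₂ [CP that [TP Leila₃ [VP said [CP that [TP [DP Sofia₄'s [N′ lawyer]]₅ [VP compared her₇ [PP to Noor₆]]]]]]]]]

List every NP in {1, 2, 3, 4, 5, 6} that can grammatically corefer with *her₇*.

{1, 2, 3, 4}

*her* is a pronoun, so Principle B applies: it must be free in its binding domain.
Binding domain of *her₇*: the embedded TP, whose subject is [Sofia₄'s lawyer]₅.
*Lucia₁* c-commands the pronoun but from outside its binding domain, and is not c-commanded by it → coindexation permitted.
*Nadia₂* c-commands the pronoun but from outside its binding domain, and is not c-commanded by it → coindexation permitted.
*Leila₃* c-commands the pronoun but from outside its binding domain, and is not c-commanded by it → coindexation permitted.
*Sofia₄* and the pronoun do not c-command one another → neither Principle B nor Principle C is at stake; coindexation permitted.
*[Sofia₄'s lawyer]₅* c-commands the pronoun within its binding domain → coindexation would violate Principle B.
*Noor₆*: the pronoun c-commands this R-expression → coindexation would violate Principle C on *Noor₆*.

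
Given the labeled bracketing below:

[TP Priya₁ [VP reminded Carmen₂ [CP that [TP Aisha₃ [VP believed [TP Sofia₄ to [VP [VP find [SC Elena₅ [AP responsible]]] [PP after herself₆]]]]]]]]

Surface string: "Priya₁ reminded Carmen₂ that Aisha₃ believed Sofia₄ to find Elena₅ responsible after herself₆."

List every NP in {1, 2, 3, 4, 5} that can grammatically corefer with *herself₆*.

*herself* is an anaphor, so Principle A applies: it must be bound in its binding domain.
Binding domain of *herself₆*: the embedded TP, whose subject is Sofia₄.
*Priya₁* c-commands the anaphor but is outside its binding domain → cannot satisfy Principle A.
*Carmen₂* c-commands the anaphor but is outside its binding domain → cannot satisfy Principle A.
*Aisha₃* c-commands the anaphor but is outside its binding domain → cannot satisfy Principle A.
*Sofia₄* c-commands the anaphor within its binding domain → licit binder.
*Elena₅* does not c-command the anaphor → cannot bind it.

{4}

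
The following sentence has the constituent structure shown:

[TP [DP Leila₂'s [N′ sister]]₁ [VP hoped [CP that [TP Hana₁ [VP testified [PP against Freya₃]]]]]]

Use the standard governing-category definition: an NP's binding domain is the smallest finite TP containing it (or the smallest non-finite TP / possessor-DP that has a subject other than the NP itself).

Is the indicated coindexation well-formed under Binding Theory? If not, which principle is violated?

The two coindexed NPs are *[Leila₂'s sister]₁* and *Hana₁*.
*Hana₁* is an R-expression. Principle C requires it to be free everywhere.
*[Leila₂'s sister]₁* c-commands it and carries the same index.
The R-expression is bound → Principle C violation.

Principle C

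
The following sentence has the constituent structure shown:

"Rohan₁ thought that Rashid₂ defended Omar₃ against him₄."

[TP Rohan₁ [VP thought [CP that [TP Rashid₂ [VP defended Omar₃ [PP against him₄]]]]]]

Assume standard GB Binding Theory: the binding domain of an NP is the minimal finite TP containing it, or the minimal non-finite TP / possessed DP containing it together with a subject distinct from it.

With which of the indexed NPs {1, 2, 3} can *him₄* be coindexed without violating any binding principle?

*him* is a pronoun, so Principle B applies: it must be free in its binding domain.
Binding domain of *him₄*: the embedded TP, whose subject is Rashid₂.
*Rohan₁* c-commands the pronoun but from outside its binding domain, and is not c-commanded by it → coindexation permitted.
*Rashid₂* c-commands the pronoun within its binding domain → coindexation would violate Principle B.
*Omar₃* c-commands the pronoun within its binding domain → coindexation would violate Principle B.

{1}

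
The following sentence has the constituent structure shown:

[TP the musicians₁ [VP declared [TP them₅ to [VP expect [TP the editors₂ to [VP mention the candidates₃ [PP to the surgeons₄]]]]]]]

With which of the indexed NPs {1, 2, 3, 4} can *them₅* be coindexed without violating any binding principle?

*them* is a pronoun, so Principle B applies: it must be free in its binding domain.
Binding domain of *them₅*: the matrix TP, whose subject is the musicians₁.
*the musicians₁* c-commands the pronoun within its binding domain → coindexation would violate Principle B.
*the editors₂*: the pronoun c-commands this R-expression → coindexation would violate Principle C on *the editors₂*.
*the candidates₃*: the pronoun c-commands this R-expression → coindexation would violate Principle C on *the candidates₃*.
*the surgeons₄*: the pronoun c-commands this R-expression → coindexation would violate Principle C on *the surgeons₄*.

none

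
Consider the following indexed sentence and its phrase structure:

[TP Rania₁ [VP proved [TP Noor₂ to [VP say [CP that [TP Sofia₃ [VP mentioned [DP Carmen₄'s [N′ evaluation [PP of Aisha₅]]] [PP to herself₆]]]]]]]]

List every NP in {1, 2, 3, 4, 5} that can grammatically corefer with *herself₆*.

{3}

*herself* is an anaphor, so Principle A applies: it must be bound in its binding domain.
Binding domain of *herself₆*: the embedded TP, whose subject is Sofia₃.
*Rania₁* c-commands the anaphor but is outside its binding domain → cannot satisfy Principle A.
*Noor₂* c-commands the anaphor but is outside its binding domain → cannot satisfy Principle A.
*Sofia₃* c-commands the anaphor within its binding domain → licit binder.
*Carmen₄* does not c-command the anaphor → cannot bind it.
*Aisha₅* does not c-command the anaphor → cannot bind it.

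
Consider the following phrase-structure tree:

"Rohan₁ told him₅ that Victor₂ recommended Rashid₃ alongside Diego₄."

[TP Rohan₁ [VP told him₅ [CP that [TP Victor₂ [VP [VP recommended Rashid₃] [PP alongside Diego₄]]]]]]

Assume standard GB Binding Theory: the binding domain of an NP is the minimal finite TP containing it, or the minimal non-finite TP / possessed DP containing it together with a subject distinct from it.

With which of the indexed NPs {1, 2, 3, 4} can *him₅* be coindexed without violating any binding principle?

*him* is a pronoun, so Principle B applies: it must be free in its binding domain.
Binding domain of *him₅*: the matrix TP, whose subject is Rohan₁.
*Rohan₁* c-commands the pronoun within its binding domain → coindexation would violate Principle B.
*Victor₂*: the pronoun c-commands this R-expression → coindexation would violate Principle C on *Victor₂*.
*Rashid₃*: the pronoun c-commands this R-expression → coindexation would violate Principle C on *Rashid₃*.
*Diego₄*: the pronoun c-commands this R-expression → coindexation would violate Principle C on *Diego₄*.

none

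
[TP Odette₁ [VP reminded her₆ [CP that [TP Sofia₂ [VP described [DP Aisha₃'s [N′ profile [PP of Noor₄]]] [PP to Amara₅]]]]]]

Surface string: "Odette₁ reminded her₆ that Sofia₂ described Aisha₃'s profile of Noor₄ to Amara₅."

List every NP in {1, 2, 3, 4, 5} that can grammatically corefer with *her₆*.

none

*her* is a pronoun, so Principle B applies: it must be free in its binding domain.
Binding domain of *her₆*: the matrix TP, whose subject is Odette₁.
*Odette₁* c-commands the pronoun within its binding domain → coindexation would violate Principle B.
*Sofia₂*: the pronoun c-commands this R-expression → coindexation would violate Principle C on *Sofia₂*.
*Aisha₃*: the pronoun c-commands this R-expression → coindexation would violate Principle C on *Aisha₃*.
*Noor₄*: the pronoun c-commands this R-expression → coindexation would violate Principle C on *Noor₄*.
*Amara₅*: the pronoun c-commands this R-expression → coindexation would violate Principle C on *Amara₅*.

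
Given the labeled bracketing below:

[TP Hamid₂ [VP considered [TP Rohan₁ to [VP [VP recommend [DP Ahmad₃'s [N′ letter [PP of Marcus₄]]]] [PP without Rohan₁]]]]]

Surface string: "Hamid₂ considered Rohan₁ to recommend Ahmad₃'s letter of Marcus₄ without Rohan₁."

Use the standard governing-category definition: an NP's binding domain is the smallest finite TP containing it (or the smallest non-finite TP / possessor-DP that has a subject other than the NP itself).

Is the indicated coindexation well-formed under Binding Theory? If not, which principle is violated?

The two coindexed NPs are *Rohan₁* (the higher occurrence) and *Rohan₁* (the lower occurrence).
*Rohan₁* (the lower occurrence) is an R-expression. Principle C requires it to be free everywhere.
*Rohan₁* (the higher occurrence) c-commands it and carries the same index.
The R-expression is bound → Principle C violation.

Principle C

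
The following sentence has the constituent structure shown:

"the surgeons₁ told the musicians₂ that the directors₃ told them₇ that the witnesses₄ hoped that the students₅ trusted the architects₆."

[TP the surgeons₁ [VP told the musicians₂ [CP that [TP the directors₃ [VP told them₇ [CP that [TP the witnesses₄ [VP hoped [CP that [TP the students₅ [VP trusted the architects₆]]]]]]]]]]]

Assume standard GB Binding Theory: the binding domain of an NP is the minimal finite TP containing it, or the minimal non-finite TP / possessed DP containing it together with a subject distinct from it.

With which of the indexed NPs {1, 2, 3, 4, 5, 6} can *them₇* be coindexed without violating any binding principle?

*them* is a pronoun, so Principle B applies: it must be free in its binding domain.
Binding domain of *them₇*: the embedded TP, whose subject is the directors₃.
*the surgeons₁* c-commands the pronoun but from outside its binding domain, and is not c-commanded by it → coindexation permitted.
*the musicians₂* c-commands the pronoun but from outside its binding domain, and is not c-commanded by it → coindexation permitted.
*the directors₃* c-commands the pronoun within its binding domain → coindexation would violate Principle B.
*the witnesses₄*: the pronoun c-commands this R-expression → coindexation would violate Principle C on *the witnesses₄*.
*the students₅*: the pronoun c-commands this R-expression → coindexation would violate Principle C on *the students₅*.
*the architects₆*: the pronoun c-commands this R-expression → coindexation would violate Principle C on *the architects₆*.

{1, 2}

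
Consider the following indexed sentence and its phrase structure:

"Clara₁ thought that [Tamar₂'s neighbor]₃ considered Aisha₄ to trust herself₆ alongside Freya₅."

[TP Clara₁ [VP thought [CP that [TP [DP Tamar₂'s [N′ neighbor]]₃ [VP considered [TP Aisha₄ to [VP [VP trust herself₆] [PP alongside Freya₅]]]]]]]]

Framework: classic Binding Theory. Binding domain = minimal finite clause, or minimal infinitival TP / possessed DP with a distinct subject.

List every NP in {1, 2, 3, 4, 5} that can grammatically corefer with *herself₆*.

*herself* is an anaphor, so Principle A applies: it must be bound in its binding domain.
Binding domain of *herself₆*: the embedded TP, whose subject is Aisha₄.
*Clara₁* c-commands the anaphor but is outside its binding domain → cannot satisfy Principle A.
*Tamar₂* does not c-command the anaphor → cannot bind it.
*[Tamar₂'s neighbor]₃* c-commands the anaphor but is outside its binding domain → cannot satisfy Principle A.
*Aisha₄* c-commands the anaphor within its binding domain → licit binder.
*Freya₅* does not c-command the anaphor → cannot bind it.

{4}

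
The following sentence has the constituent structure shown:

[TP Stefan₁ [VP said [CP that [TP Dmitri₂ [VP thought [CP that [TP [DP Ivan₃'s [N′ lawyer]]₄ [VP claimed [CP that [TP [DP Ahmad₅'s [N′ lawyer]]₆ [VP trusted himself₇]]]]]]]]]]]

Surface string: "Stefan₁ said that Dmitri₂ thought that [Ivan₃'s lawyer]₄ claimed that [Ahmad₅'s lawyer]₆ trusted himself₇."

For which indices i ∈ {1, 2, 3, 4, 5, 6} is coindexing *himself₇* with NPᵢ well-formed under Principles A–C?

{6}

*himself* is an anaphor, so Principle A applies: it must be bound in its binding domain.
Binding domain of *himself₇*: the embedded TP, whose subject is [Ahmad₅'s lawyer]₆.
*Stefan₁* c-commands the anaphor but is outside its binding domain → cannot satisfy Principle A.
*Dmitri₂* c-commands the anaphor but is outside its binding domain → cannot satisfy Principle A.
*Ivan₃* does not c-command the anaphor → cannot bind it.
*[Ivan₃'s lawyer]₄* c-commands the anaphor but is outside its binding domain → cannot satisfy Principle A.
*Ahmad₅* does not c-command the anaphor → cannot bind it.
*[Ahmad₅'s lawyer]₆* c-commands the anaphor within its binding domain → licit binder.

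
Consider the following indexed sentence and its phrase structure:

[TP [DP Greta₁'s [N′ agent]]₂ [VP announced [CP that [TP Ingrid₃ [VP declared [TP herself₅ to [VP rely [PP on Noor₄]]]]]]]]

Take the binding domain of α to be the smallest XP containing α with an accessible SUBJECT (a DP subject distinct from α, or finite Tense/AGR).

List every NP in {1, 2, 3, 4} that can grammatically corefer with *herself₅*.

*herself* is an anaphor, so Principle A applies: it must be bound in its binding domain.
Binding domain of *herself₅*: the embedded TP, whose subject is Ingrid₃.
*Greta₁* does not c-command the anaphor → cannot bind it.
*[Greta₁'s agent]₂* c-commands the anaphor but is outside its binding domain → cannot satisfy Principle A.
*Ingrid₃* c-commands the anaphor within its binding domain → licit binder.
*Noor₄* does not c-command the anaphor → cannot bind it.

{3}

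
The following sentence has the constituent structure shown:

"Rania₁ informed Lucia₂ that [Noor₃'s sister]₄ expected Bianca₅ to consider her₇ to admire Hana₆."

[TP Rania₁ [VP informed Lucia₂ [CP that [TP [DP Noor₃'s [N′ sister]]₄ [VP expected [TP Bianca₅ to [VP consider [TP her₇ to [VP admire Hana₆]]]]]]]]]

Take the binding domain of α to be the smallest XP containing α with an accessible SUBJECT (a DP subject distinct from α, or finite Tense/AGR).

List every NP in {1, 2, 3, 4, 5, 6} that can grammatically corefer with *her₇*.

*her* is a pronoun, so Principle B applies: it must be free in its binding domain.
Binding domain of *her₇*: the embedded TP, whose subject is Bianca₅.
*Rania₁* c-commands the pronoun but from outside its binding domain, and is not c-commanded by it → coindexation permitted.
*Lucia₂* c-commands the pronoun but from outside its binding domain, and is not c-commanded by it → coindexation permitted.
*Noor₃* and the pronoun do not c-command one another → neither Principle B nor Principle C is at stake; coindexation permitted.
*[Noor₃'s sister]₄* c-commands the pronoun but from outside its binding domain, and is not c-commanded by it → coindexation permitted.
*Bianca₅* c-commands the pronoun within its binding domain → coindexation would violate Principle B.
*Hana₆*: the pronoun c-commands this R-expression → coindexation would violate Principle C on *Hana₆*.

{1, 2, 3, 4}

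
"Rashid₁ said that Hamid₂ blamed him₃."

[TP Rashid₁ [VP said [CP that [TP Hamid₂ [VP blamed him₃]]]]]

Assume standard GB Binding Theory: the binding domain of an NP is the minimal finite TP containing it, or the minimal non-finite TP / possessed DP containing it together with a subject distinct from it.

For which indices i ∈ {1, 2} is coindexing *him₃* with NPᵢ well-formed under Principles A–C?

{1}

*him* is a pronoun, so Principle B applies: it must be free in its binding domain.
Binding domain of *him₃*: the embedded TP, whose subject is Hamid₂.
*Rashid₁* c-commands the pronoun but from outside its binding domain, and is not c-commanded by it → coindexation permitted.
*Hamid₂* c-commands the pronoun within its binding domain → coindexation would violate Principle B.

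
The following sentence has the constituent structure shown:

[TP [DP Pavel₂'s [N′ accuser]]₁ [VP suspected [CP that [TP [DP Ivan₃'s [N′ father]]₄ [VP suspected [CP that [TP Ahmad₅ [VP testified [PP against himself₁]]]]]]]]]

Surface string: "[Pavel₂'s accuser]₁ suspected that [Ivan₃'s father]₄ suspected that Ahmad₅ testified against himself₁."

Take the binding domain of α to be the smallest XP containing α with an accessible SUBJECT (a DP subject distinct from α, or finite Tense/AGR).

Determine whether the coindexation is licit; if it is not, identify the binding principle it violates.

Principle A

The two coindexed NPs are *[Pavel₂'s accuser]₁* and *himself₁*.
*himself₁* is an anaphor. Principle A requires it to be bound within its binding domain — the embedded TP, whose subject is Ahmad₅.
Within that domain it is c-commanded by *Ahmad₅*, which does not share its index.
*[Pavel₂'s accuser]₁* does c-command the anaphor, but from outside its binding domain.
The anaphor is unbound in its domain → Principle A violation.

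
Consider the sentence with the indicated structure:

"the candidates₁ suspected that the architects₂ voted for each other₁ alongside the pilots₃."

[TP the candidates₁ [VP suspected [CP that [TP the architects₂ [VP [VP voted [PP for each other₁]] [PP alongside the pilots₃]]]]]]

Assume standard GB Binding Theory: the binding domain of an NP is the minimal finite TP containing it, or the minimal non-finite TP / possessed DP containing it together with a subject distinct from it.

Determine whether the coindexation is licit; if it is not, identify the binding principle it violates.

Principle A

The two coindexed NPs are *the candidates₁* and *each other₁*.
*each other₁* is an anaphor. Principle A requires it to be bound within its binding domain — the embedded TP, whose subject is the architects₂.
Within that domain it is c-commanded by *the architects₂*, which does not share its index.
*the candidates₁* does c-command the anaphor, but from outside its binding domain.
The anaphor is unbound in its domain → Principle A violation.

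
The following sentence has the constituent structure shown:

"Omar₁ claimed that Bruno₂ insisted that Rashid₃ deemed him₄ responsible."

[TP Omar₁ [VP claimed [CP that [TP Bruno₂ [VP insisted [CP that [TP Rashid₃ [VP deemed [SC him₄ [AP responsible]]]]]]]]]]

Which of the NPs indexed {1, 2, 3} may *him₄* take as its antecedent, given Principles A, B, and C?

{1, 2}

*him* is a pronoun, so Principle B applies: it must be free in its binding domain.
Binding domain of *him₄*: the embedded TP, whose subject is Rashid₃.
*Omar₁* c-commands the pronoun but from outside its binding domain, and is not c-commanded by it → coindexation permitted.
*Bruno₂* c-commands the pronoun but from outside its binding domain, and is not c-commanded by it → coindexation permitted.
*Rashid₃* c-commands the pronoun within its binding domain → coindexation would violate Principle B.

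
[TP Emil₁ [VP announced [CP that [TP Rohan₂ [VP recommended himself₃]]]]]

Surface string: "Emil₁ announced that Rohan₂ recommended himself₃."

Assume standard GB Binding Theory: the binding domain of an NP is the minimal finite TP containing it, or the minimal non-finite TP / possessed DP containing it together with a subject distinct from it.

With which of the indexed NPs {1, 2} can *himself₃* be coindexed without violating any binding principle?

{2}

*himself* is an anaphor, so Principle A applies: it must be bound in its binding domain.
Binding domain of *himself₃*: the embedded TP, whose subject is Rohan₂.
*Emil₁* c-commands the anaphor but is outside its binding domain → cannot satisfy Principle A.
*Rohan₂* c-commands the anaphor within its binding domain → licit binder.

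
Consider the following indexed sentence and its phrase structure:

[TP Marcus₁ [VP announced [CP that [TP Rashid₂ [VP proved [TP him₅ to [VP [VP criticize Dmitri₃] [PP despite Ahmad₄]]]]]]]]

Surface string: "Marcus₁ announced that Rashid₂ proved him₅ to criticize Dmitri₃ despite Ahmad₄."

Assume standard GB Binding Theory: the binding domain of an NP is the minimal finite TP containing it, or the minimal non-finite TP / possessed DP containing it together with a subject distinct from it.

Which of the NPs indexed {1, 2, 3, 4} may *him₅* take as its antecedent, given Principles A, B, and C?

{1}

*him* is a pronoun, so Principle B applies: it must be free in its binding domain.
Binding domain of *him₅*: the embedded TP, whose subject is Rashid₂.
*Marcus₁* c-commands the pronoun but from outside its binding domain, and is not c-commanded by it → coindexation permitted.
*Rashid₂* c-commands the pronoun within its binding domain → coindexation would violate Principle B.
*Dmitri₃*: the pronoun c-commands this R-expression → coindexation would violate Principle C on *Dmitri₃*.
*Ahmad₄*: the pronoun c-commands this R-expression → coindexation would violate Principle C on *Ahmad₄*.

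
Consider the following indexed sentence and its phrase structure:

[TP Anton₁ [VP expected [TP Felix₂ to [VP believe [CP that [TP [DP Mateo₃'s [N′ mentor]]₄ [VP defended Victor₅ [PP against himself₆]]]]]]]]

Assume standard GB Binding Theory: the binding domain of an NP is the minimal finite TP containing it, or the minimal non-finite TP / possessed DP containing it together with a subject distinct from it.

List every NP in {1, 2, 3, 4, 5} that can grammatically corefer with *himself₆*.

*himself* is an anaphor, so Principle A applies: it must be bound in its binding domain.
Binding domain of *himself₆*: the embedded TP, whose subject is [Mateo₃'s mentor]₄.
*Anton₁* c-commands the anaphor but is outside its binding domain → cannot satisfy Principle A.
*Felix₂* c-commands the anaphor but is outside its binding domain → cannot satisfy Principle A.
*Mateo₃* does not c-command the anaphor → cannot bind it.
*[Mateo₃'s mentor]₄* c-commands the anaphor within its binding domain → licit binder.
*Victor₅* c-commands the anaphor within its binding domain → licit binder.

{4, 5}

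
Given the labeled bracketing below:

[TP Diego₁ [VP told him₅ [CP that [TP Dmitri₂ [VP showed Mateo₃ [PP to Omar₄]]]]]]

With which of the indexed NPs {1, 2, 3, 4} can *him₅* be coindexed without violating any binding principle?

*him* is a pronoun, so Principle B applies: it must be free in its binding domain.
Binding domain of *him₅*: the matrix TP, whose subject is Diego₁.
*Diego₁* c-commands the pronoun within its binding domain → coindexation would violate Principle B.
*Dmitri₂*: the pronoun c-commands this R-expression → coindexation would violate Principle C on *Dmitri₂*.
*Mateo₃*: the pronoun c-commands this R-expression → coindexation would violate Principle C on *Mateo₃*.
*Omar₄*: the pronoun c-commands this R-expression → coindexation would violate Principle C on *Omar₄*.

none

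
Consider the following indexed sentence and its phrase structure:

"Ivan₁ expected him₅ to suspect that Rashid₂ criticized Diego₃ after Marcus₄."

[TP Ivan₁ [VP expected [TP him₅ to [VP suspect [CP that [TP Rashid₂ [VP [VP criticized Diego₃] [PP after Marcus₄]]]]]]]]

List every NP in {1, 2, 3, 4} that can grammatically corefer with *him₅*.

none

*him* is a pronoun, so Principle B applies: it must be free in its binding domain.
Binding domain of *him₅*: the matrix TP, whose subject is Ivan₁.
*Ivan₁* c-commands the pronoun within its binding domain → coindexation would violate Principle B.
*Rashid₂*: the pronoun c-commands this R-expression → coindexation would violate Principle C on *Rashid₂*.
*Diego₃*: the pronoun c-commands this R-expression → coindexation would violate Principle C on *Diego₃*.
*Marcus₄*: the pronoun c-commands this R-expression → coindexation would violate Principle C on *Marcus₄*.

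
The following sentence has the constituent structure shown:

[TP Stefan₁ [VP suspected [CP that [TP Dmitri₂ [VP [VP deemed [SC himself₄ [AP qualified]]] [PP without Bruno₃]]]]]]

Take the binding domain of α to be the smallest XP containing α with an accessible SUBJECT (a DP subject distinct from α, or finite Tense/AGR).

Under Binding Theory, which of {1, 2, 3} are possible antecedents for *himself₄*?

*himself* is an anaphor, so Principle A applies: it must be bound in its binding domain.
Binding domain of *himself₄*: the embedded TP, whose subject is Dmitri₂.
*Stefan₁* c-commands the anaphor but is outside its binding domain → cannot satisfy Principle A.
*Dmitri₂* c-commands the anaphor within its binding domain → licit binder.
*Bruno₃* does not c-command the anaphor → cannot bind it.

{2}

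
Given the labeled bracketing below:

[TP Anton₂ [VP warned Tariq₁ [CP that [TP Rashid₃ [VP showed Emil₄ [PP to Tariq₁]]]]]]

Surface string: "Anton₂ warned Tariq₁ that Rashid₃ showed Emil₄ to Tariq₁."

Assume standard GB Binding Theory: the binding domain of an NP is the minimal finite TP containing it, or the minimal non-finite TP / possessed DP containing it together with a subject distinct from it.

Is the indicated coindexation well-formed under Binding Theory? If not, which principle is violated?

The two coindexed NPs are *Tariq₁* (the higher occurrence) and *Tariq₁* (the lower occurrence).
*Tariq₁* (the lower occurrence) is an R-expression. Principle C requires it to be free everywhere.
*Tariq₁* (the higher occurrence) c-commands it and carries the same index.
The R-expression is bound → Principle C violation.

Principle C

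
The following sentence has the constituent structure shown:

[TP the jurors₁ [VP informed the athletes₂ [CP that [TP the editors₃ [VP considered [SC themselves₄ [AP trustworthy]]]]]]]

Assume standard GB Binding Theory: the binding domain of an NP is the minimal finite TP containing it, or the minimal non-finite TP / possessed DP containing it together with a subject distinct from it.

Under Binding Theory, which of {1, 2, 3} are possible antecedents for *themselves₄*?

{3}

*themselves* is an anaphor, so Principle A applies: it must be bound in its binding domain.
Binding domain of *themselves₄*: the embedded TP, whose subject is the editors₃.
*the jurors₁* c-commands the anaphor but is outside its binding domain → cannot satisfy Principle A.
*the athletes₂* c-commands the anaphor but is outside its binding domain → cannot satisfy Principle A.
*the editors₃* c-commands the anaphor within its binding domain → licit binder.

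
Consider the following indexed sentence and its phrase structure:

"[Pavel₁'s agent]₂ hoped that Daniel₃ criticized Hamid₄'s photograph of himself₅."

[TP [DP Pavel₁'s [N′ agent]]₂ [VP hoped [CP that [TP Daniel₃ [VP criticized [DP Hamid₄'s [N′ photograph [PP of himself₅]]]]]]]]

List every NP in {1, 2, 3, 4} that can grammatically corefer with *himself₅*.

{4}

*himself* is an anaphor, so Principle A applies: it must be bound in its binding domain.
Binding domain of *himself₅*: the possessed DP, whose subject is Hamid₄.
*Pavel₁* does not c-command the anaphor → cannot bind it.
*[Pavel₁'s agent]₂* c-commands the anaphor but is outside its binding domain → cannot satisfy Principle A.
*Daniel₃* c-commands the anaphor but is outside its binding domain → cannot satisfy Principle A.
*Hamid₄* c-commands the anaphor within its binding domain → licit binder.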